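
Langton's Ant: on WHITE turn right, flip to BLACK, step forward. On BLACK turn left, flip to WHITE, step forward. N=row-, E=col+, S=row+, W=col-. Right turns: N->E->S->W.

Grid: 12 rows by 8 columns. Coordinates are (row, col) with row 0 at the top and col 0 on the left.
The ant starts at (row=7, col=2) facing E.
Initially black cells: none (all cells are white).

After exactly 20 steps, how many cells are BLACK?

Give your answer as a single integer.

Answer: 6

Derivation:
Step 1: on WHITE (7,2): turn R to S, flip to black, move to (8,2). |black|=1
Step 2: on WHITE (8,2): turn R to W, flip to black, move to (8,1). |black|=2
Step 3: on WHITE (8,1): turn R to N, flip to black, move to (7,1). |black|=3
Step 4: on WHITE (7,1): turn R to E, flip to black, move to (7,2). |black|=4
Step 5: on BLACK (7,2): turn L to N, flip to white, move to (6,2). |black|=3
Step 6: on WHITE (6,2): turn R to E, flip to black, move to (6,3). |black|=4
Step 7: on WHITE (6,3): turn R to S, flip to black, move to (7,3). |black|=5
Step 8: on WHITE (7,3): turn R to W, flip to black, move to (7,2). |black|=6
Step 9: on WHITE (7,2): turn R to N, flip to black, move to (6,2). |black|=7
Step 10: on BLACK (6,2): turn L to W, flip to white, move to (6,1). |black|=6
Step 11: on WHITE (6,1): turn R to N, flip to black, move to (5,1). |black|=7
Step 12: on WHITE (5,1): turn R to E, flip to black, move to (5,2). |black|=8
Step 13: on WHITE (5,2): turn R to S, flip to black, move to (6,2). |black|=9
Step 14: on WHITE (6,2): turn R to W, flip to black, move to (6,1). |black|=10
Step 15: on BLACK (6,1): turn L to S, flip to white, move to (7,1). |black|=9
Step 16: on BLACK (7,1): turn L to E, flip to white, move to (7,2). |black|=8
Step 17: on BLACK (7,2): turn L to N, flip to white, move to (6,2). |black|=7
Step 18: on BLACK (6,2): turn L to W, flip to white, move to (6,1). |black|=6
Step 19: on WHITE (6,1): turn R to N, flip to black, move to (5,1). |black|=7
Step 20: on BLACK (5,1): turn L to W, flip to white, move to (5,0). |black|=6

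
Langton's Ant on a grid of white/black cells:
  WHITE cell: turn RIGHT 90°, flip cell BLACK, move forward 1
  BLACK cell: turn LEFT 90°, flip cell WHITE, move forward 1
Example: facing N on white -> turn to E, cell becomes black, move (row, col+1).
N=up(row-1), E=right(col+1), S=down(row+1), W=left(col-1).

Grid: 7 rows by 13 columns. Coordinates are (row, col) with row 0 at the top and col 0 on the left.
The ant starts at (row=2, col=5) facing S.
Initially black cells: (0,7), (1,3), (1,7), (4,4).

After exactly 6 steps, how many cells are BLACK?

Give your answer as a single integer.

Answer: 8

Derivation:
Step 1: on WHITE (2,5): turn R to W, flip to black, move to (2,4). |black|=5
Step 2: on WHITE (2,4): turn R to N, flip to black, move to (1,4). |black|=6
Step 3: on WHITE (1,4): turn R to E, flip to black, move to (1,5). |black|=7
Step 4: on WHITE (1,5): turn R to S, flip to black, move to (2,5). |black|=8
Step 5: on BLACK (2,5): turn L to E, flip to white, move to (2,6). |black|=7
Step 6: on WHITE (2,6): turn R to S, flip to black, move to (3,6). |black|=8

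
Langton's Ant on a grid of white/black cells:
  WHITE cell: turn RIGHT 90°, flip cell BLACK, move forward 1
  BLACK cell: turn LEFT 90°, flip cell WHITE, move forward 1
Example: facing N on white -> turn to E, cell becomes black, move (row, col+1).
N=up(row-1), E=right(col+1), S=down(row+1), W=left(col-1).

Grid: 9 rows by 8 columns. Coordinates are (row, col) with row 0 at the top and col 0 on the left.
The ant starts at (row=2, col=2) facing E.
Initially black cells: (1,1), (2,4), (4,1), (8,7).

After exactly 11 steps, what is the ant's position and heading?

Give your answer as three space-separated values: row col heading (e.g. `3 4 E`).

Answer: 2 1 S

Derivation:
Step 1: on WHITE (2,2): turn R to S, flip to black, move to (3,2). |black|=5
Step 2: on WHITE (3,2): turn R to W, flip to black, move to (3,1). |black|=6
Step 3: on WHITE (3,1): turn R to N, flip to black, move to (2,1). |black|=7
Step 4: on WHITE (2,1): turn R to E, flip to black, move to (2,2). |black|=8
Step 5: on BLACK (2,2): turn L to N, flip to white, move to (1,2). |black|=7
Step 6: on WHITE (1,2): turn R to E, flip to black, move to (1,3). |black|=8
Step 7: on WHITE (1,3): turn R to S, flip to black, move to (2,3). |black|=9
Step 8: on WHITE (2,3): turn R to W, flip to black, move to (2,2). |black|=10
Step 9: on WHITE (2,2): turn R to N, flip to black, move to (1,2). |black|=11
Step 10: on BLACK (1,2): turn L to W, flip to white, move to (1,1). |black|=10
Step 11: on BLACK (1,1): turn L to S, flip to white, move to (2,1). |black|=9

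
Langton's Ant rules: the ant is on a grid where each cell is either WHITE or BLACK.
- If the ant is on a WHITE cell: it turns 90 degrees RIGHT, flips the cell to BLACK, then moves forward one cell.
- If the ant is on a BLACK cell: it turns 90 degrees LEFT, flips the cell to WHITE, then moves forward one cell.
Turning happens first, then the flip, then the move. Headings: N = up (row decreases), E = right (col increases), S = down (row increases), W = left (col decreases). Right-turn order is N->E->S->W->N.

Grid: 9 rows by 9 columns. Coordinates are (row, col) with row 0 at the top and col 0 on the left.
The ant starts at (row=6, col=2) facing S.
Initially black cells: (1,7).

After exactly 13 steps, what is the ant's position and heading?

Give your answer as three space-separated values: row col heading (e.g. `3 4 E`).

Step 1: on WHITE (6,2): turn R to W, flip to black, move to (6,1). |black|=2
Step 2: on WHITE (6,1): turn R to N, flip to black, move to (5,1). |black|=3
Step 3: on WHITE (5,1): turn R to E, flip to black, move to (5,2). |black|=4
Step 4: on WHITE (5,2): turn R to S, flip to black, move to (6,2). |black|=5
Step 5: on BLACK (6,2): turn L to E, flip to white, move to (6,3). |black|=4
Step 6: on WHITE (6,3): turn R to S, flip to black, move to (7,3). |black|=5
Step 7: on WHITE (7,3): turn R to W, flip to black, move to (7,2). |black|=6
Step 8: on WHITE (7,2): turn R to N, flip to black, move to (6,2). |black|=7
Step 9: on WHITE (6,2): turn R to E, flip to black, move to (6,3). |black|=8
Step 10: on BLACK (6,3): turn L to N, flip to white, move to (5,3). |black|=7
Step 11: on WHITE (5,3): turn R to E, flip to black, move to (5,4). |black|=8
Step 12: on WHITE (5,4): turn R to S, flip to black, move to (6,4). |black|=9
Step 13: on WHITE (6,4): turn R to W, flip to black, move to (6,3). |black|=10

Answer: 6 3 W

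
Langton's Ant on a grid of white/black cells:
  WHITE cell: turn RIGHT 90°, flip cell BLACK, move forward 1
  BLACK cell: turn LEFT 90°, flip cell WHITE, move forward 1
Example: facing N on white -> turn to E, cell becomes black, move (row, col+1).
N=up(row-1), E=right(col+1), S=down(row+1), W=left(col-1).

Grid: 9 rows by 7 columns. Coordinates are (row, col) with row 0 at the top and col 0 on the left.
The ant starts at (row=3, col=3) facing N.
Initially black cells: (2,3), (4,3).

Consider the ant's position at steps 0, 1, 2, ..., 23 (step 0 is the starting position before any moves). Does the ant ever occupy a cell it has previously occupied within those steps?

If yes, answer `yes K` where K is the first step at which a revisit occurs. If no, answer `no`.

Answer: yes 7

Derivation:
Step 1: on WHITE (3,3): turn R to E, flip to black, move to (3,4). |black|=3 — new cell
Step 2: on WHITE (3,4): turn R to S, flip to black, move to (4,4). |black|=4 — new cell
Step 3: on WHITE (4,4): turn R to W, flip to black, move to (4,3). |black|=5 — new cell
Step 4: on BLACK (4,3): turn L to S, flip to white, move to (5,3). |black|=4 — new cell
Step 5: on WHITE (5,3): turn R to W, flip to black, move to (5,2). |black|=5 — new cell
Step 6: on WHITE (5,2): turn R to N, flip to black, move to (4,2). |black|=6 — new cell
Step 7: on WHITE (4,2): turn R to E, flip to black, move to (4,3). |black|=7 — REVISIT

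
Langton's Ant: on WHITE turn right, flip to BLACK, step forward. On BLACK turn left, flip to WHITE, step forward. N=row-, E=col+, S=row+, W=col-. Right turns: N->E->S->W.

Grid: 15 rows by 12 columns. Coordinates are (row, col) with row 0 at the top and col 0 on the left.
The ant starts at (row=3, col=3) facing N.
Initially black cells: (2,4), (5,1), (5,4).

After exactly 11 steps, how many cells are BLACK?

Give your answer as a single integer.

Step 1: on WHITE (3,3): turn R to E, flip to black, move to (3,4). |black|=4
Step 2: on WHITE (3,4): turn R to S, flip to black, move to (4,4). |black|=5
Step 3: on WHITE (4,4): turn R to W, flip to black, move to (4,3). |black|=6
Step 4: on WHITE (4,3): turn R to N, flip to black, move to (3,3). |black|=7
Step 5: on BLACK (3,3): turn L to W, flip to white, move to (3,2). |black|=6
Step 6: on WHITE (3,2): turn R to N, flip to black, move to (2,2). |black|=7
Step 7: on WHITE (2,2): turn R to E, flip to black, move to (2,3). |black|=8
Step 8: on WHITE (2,3): turn R to S, flip to black, move to (3,3). |black|=9
Step 9: on WHITE (3,3): turn R to W, flip to black, move to (3,2). |black|=10
Step 10: on BLACK (3,2): turn L to S, flip to white, move to (4,2). |black|=9
Step 11: on WHITE (4,2): turn R to W, flip to black, move to (4,1). |black|=10

Answer: 10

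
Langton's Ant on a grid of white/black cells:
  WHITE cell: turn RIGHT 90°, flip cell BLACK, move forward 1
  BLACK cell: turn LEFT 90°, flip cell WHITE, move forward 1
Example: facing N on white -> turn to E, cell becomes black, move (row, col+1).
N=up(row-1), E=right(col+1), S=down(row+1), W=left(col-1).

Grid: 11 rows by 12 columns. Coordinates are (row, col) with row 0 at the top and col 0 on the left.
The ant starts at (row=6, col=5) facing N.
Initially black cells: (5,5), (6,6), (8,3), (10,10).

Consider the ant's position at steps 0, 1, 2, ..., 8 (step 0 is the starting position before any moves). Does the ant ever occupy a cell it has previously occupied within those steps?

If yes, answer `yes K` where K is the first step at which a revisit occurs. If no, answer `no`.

Answer: yes 5

Derivation:
Step 1: on WHITE (6,5): turn R to E, flip to black, move to (6,6). |black|=5 — new cell
Step 2: on BLACK (6,6): turn L to N, flip to white, move to (5,6). |black|=4 — new cell
Step 3: on WHITE (5,6): turn R to E, flip to black, move to (5,7). |black|=5 — new cell
Step 4: on WHITE (5,7): turn R to S, flip to black, move to (6,7). |black|=6 — new cell
Step 5: on WHITE (6,7): turn R to W, flip to black, move to (6,6). |black|=7 — REVISIT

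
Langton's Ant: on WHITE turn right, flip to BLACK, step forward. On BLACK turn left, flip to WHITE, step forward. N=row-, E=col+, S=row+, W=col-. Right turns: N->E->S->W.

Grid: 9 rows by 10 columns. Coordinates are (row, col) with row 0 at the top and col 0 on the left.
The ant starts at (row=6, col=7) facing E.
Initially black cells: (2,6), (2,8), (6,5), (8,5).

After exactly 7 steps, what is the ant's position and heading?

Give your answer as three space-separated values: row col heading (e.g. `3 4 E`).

Answer: 6 8 S

Derivation:
Step 1: on WHITE (6,7): turn R to S, flip to black, move to (7,7). |black|=5
Step 2: on WHITE (7,7): turn R to W, flip to black, move to (7,6). |black|=6
Step 3: on WHITE (7,6): turn R to N, flip to black, move to (6,6). |black|=7
Step 4: on WHITE (6,6): turn R to E, flip to black, move to (6,7). |black|=8
Step 5: on BLACK (6,7): turn L to N, flip to white, move to (5,7). |black|=7
Step 6: on WHITE (5,7): turn R to E, flip to black, move to (5,8). |black|=8
Step 7: on WHITE (5,8): turn R to S, flip to black, move to (6,8). |black|=9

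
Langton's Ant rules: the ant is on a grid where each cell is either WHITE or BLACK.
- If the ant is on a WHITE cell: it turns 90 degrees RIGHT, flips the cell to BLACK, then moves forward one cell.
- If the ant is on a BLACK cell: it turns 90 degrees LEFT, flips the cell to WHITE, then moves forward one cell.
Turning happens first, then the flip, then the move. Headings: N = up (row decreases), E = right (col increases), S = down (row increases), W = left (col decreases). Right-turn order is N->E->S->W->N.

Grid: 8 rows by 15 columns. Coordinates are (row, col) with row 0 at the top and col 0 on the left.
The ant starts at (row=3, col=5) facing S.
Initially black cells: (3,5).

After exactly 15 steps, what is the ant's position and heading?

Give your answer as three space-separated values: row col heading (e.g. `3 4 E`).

Answer: 2 5 W

Derivation:
Step 1: on BLACK (3,5): turn L to E, flip to white, move to (3,6). |black|=0
Step 2: on WHITE (3,6): turn R to S, flip to black, move to (4,6). |black|=1
Step 3: on WHITE (4,6): turn R to W, flip to black, move to (4,5). |black|=2
Step 4: on WHITE (4,5): turn R to N, flip to black, move to (3,5). |black|=3
Step 5: on WHITE (3,5): turn R to E, flip to black, move to (3,6). |black|=4
Step 6: on BLACK (3,6): turn L to N, flip to white, move to (2,6). |black|=3
Step 7: on WHITE (2,6): turn R to E, flip to black, move to (2,7). |black|=4
Step 8: on WHITE (2,7): turn R to S, flip to black, move to (3,7). |black|=5
Step 9: on WHITE (3,7): turn R to W, flip to black, move to (3,6). |black|=6
Step 10: on WHITE (3,6): turn R to N, flip to black, move to (2,6). |black|=7
Step 11: on BLACK (2,6): turn L to W, flip to white, move to (2,5). |black|=6
Step 12: on WHITE (2,5): turn R to N, flip to black, move to (1,5). |black|=7
Step 13: on WHITE (1,5): turn R to E, flip to black, move to (1,6). |black|=8
Step 14: on WHITE (1,6): turn R to S, flip to black, move to (2,6). |black|=9
Step 15: on WHITE (2,6): turn R to W, flip to black, move to (2,5). |black|=10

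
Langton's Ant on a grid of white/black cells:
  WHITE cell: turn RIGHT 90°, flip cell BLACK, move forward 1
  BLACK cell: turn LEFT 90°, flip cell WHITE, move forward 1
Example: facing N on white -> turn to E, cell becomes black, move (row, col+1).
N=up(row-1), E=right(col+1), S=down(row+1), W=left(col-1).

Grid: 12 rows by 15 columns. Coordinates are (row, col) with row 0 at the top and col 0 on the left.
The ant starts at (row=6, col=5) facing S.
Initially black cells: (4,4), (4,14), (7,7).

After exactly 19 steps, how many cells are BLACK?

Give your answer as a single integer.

Answer: 10

Derivation:
Step 1: on WHITE (6,5): turn R to W, flip to black, move to (6,4). |black|=4
Step 2: on WHITE (6,4): turn R to N, flip to black, move to (5,4). |black|=5
Step 3: on WHITE (5,4): turn R to E, flip to black, move to (5,5). |black|=6
Step 4: on WHITE (5,5): turn R to S, flip to black, move to (6,5). |black|=7
Step 5: on BLACK (6,5): turn L to E, flip to white, move to (6,6). |black|=6
Step 6: on WHITE (6,6): turn R to S, flip to black, move to (7,6). |black|=7
Step 7: on WHITE (7,6): turn R to W, flip to black, move to (7,5). |black|=8
Step 8: on WHITE (7,5): turn R to N, flip to black, move to (6,5). |black|=9
Step 9: on WHITE (6,5): turn R to E, flip to black, move to (6,6). |black|=10
Step 10: on BLACK (6,6): turn L to N, flip to white, move to (5,6). |black|=9
Step 11: on WHITE (5,6): turn R to E, flip to black, move to (5,7). |black|=10
Step 12: on WHITE (5,7): turn R to S, flip to black, move to (6,7). |black|=11
Step 13: on WHITE (6,7): turn R to W, flip to black, move to (6,6). |black|=12
Step 14: on WHITE (6,6): turn R to N, flip to black, move to (5,6). |black|=13
Step 15: on BLACK (5,6): turn L to W, flip to white, move to (5,5). |black|=12
Step 16: on BLACK (5,5): turn L to S, flip to white, move to (6,5). |black|=11
Step 17: on BLACK (6,5): turn L to E, flip to white, move to (6,6). |black|=10
Step 18: on BLACK (6,6): turn L to N, flip to white, move to (5,6). |black|=9
Step 19: on WHITE (5,6): turn R to E, flip to black, move to (5,7). |black|=10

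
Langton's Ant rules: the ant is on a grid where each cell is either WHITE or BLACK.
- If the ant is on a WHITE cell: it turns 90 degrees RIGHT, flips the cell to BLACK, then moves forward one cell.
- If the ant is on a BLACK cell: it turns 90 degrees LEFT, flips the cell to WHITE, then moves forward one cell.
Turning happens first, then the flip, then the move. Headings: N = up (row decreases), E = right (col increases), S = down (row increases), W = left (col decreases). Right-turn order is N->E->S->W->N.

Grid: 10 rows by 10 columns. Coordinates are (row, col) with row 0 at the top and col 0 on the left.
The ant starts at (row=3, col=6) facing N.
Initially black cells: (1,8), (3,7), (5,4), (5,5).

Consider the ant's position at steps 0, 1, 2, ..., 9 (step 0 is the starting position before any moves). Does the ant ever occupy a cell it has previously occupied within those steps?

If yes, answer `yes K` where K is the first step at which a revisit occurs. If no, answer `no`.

Answer: yes 5

Derivation:
Step 1: on WHITE (3,6): turn R to E, flip to black, move to (3,7). |black|=5 — new cell
Step 2: on BLACK (3,7): turn L to N, flip to white, move to (2,7). |black|=4 — new cell
Step 3: on WHITE (2,7): turn R to E, flip to black, move to (2,8). |black|=5 — new cell
Step 4: on WHITE (2,8): turn R to S, flip to black, move to (3,8). |black|=6 — new cell
Step 5: on WHITE (3,8): turn R to W, flip to black, move to (3,7). |black|=7 — REVISIT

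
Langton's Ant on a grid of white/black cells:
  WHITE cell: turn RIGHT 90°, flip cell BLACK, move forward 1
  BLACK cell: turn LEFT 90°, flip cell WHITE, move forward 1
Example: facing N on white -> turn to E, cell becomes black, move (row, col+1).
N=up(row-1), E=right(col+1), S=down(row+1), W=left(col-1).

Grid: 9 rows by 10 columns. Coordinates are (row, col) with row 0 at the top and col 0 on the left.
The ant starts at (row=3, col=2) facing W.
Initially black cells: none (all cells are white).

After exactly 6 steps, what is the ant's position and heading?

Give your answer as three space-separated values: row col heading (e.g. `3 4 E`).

Answer: 4 1 W

Derivation:
Step 1: on WHITE (3,2): turn R to N, flip to black, move to (2,2). |black|=1
Step 2: on WHITE (2,2): turn R to E, flip to black, move to (2,3). |black|=2
Step 3: on WHITE (2,3): turn R to S, flip to black, move to (3,3). |black|=3
Step 4: on WHITE (3,3): turn R to W, flip to black, move to (3,2). |black|=4
Step 5: on BLACK (3,2): turn L to S, flip to white, move to (4,2). |black|=3
Step 6: on WHITE (4,2): turn R to W, flip to black, move to (4,1). |black|=4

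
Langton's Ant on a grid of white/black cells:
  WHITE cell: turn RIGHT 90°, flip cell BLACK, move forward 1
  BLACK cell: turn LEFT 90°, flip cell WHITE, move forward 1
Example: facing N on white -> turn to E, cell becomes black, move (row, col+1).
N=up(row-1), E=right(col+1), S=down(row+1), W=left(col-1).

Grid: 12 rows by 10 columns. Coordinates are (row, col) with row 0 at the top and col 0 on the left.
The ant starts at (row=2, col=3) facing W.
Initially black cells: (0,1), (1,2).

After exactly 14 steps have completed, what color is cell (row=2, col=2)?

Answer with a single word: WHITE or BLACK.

Answer: BLACK

Derivation:
Step 1: on WHITE (2,3): turn R to N, flip to black, move to (1,3). |black|=3
Step 2: on WHITE (1,3): turn R to E, flip to black, move to (1,4). |black|=4
Step 3: on WHITE (1,4): turn R to S, flip to black, move to (2,4). |black|=5
Step 4: on WHITE (2,4): turn R to W, flip to black, move to (2,3). |black|=6
Step 5: on BLACK (2,3): turn L to S, flip to white, move to (3,3). |black|=5
Step 6: on WHITE (3,3): turn R to W, flip to black, move to (3,2). |black|=6
Step 7: on WHITE (3,2): turn R to N, flip to black, move to (2,2). |black|=7
Step 8: on WHITE (2,2): turn R to E, flip to black, move to (2,3). |black|=8
Step 9: on WHITE (2,3): turn R to S, flip to black, move to (3,3). |black|=9
Step 10: on BLACK (3,3): turn L to E, flip to white, move to (3,4). |black|=8
Step 11: on WHITE (3,4): turn R to S, flip to black, move to (4,4). |black|=9
Step 12: on WHITE (4,4): turn R to W, flip to black, move to (4,3). |black|=10
Step 13: on WHITE (4,3): turn R to N, flip to black, move to (3,3). |black|=11
Step 14: on WHITE (3,3): turn R to E, flip to black, move to (3,4). |black|=12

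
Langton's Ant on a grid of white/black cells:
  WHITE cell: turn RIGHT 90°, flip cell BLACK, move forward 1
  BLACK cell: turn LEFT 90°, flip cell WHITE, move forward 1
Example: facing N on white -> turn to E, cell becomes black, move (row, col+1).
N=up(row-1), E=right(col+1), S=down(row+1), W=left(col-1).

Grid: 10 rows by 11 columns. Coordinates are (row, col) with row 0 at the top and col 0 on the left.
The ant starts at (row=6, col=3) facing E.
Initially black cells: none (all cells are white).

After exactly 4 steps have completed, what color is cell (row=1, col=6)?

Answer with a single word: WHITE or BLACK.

Step 1: on WHITE (6,3): turn R to S, flip to black, move to (7,3). |black|=1
Step 2: on WHITE (7,3): turn R to W, flip to black, move to (7,2). |black|=2
Step 3: on WHITE (7,2): turn R to N, flip to black, move to (6,2). |black|=3
Step 4: on WHITE (6,2): turn R to E, flip to black, move to (6,3). |black|=4

Answer: WHITE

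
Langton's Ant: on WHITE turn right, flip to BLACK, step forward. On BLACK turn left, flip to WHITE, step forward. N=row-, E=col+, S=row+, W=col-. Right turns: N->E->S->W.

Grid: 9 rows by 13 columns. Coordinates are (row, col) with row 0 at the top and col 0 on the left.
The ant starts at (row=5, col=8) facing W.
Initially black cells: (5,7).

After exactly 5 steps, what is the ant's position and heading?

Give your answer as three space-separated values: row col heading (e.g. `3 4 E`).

Step 1: on WHITE (5,8): turn R to N, flip to black, move to (4,8). |black|=2
Step 2: on WHITE (4,8): turn R to E, flip to black, move to (4,9). |black|=3
Step 3: on WHITE (4,9): turn R to S, flip to black, move to (5,9). |black|=4
Step 4: on WHITE (5,9): turn R to W, flip to black, move to (5,8). |black|=5
Step 5: on BLACK (5,8): turn L to S, flip to white, move to (6,8). |black|=4

Answer: 6 8 S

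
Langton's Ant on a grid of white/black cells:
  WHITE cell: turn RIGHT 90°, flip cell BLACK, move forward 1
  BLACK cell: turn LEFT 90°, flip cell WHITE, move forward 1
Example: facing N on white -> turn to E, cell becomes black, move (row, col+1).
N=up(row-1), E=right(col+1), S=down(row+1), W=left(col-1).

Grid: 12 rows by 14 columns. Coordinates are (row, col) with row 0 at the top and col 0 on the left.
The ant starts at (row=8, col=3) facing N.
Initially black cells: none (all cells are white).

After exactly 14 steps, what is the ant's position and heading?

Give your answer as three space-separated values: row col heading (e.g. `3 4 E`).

Answer: 9 2 S

Derivation:
Step 1: on WHITE (8,3): turn R to E, flip to black, move to (8,4). |black|=1
Step 2: on WHITE (8,4): turn R to S, flip to black, move to (9,4). |black|=2
Step 3: on WHITE (9,4): turn R to W, flip to black, move to (9,3). |black|=3
Step 4: on WHITE (9,3): turn R to N, flip to black, move to (8,3). |black|=4
Step 5: on BLACK (8,3): turn L to W, flip to white, move to (8,2). |black|=3
Step 6: on WHITE (8,2): turn R to N, flip to black, move to (7,2). |black|=4
Step 7: on WHITE (7,2): turn R to E, flip to black, move to (7,3). |black|=5
Step 8: on WHITE (7,3): turn R to S, flip to black, move to (8,3). |black|=6
Step 9: on WHITE (8,3): turn R to W, flip to black, move to (8,2). |black|=7
Step 10: on BLACK (8,2): turn L to S, flip to white, move to (9,2). |black|=6
Step 11: on WHITE (9,2): turn R to W, flip to black, move to (9,1). |black|=7
Step 12: on WHITE (9,1): turn R to N, flip to black, move to (8,1). |black|=8
Step 13: on WHITE (8,1): turn R to E, flip to black, move to (8,2). |black|=9
Step 14: on WHITE (8,2): turn R to S, flip to black, move to (9,2). |black|=10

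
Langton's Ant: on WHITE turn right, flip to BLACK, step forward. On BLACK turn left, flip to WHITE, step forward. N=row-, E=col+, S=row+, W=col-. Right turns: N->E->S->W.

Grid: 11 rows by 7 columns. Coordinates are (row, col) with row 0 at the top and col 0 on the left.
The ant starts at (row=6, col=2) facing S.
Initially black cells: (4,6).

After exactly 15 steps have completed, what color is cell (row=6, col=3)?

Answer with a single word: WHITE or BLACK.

Step 1: on WHITE (6,2): turn R to W, flip to black, move to (6,1). |black|=2
Step 2: on WHITE (6,1): turn R to N, flip to black, move to (5,1). |black|=3
Step 3: on WHITE (5,1): turn R to E, flip to black, move to (5,2). |black|=4
Step 4: on WHITE (5,2): turn R to S, flip to black, move to (6,2). |black|=5
Step 5: on BLACK (6,2): turn L to E, flip to white, move to (6,3). |black|=4
Step 6: on WHITE (6,3): turn R to S, flip to black, move to (7,3). |black|=5
Step 7: on WHITE (7,3): turn R to W, flip to black, move to (7,2). |black|=6
Step 8: on WHITE (7,2): turn R to N, flip to black, move to (6,2). |black|=7
Step 9: on WHITE (6,2): turn R to E, flip to black, move to (6,3). |black|=8
Step 10: on BLACK (6,3): turn L to N, flip to white, move to (5,3). |black|=7
Step 11: on WHITE (5,3): turn R to E, flip to black, move to (5,4). |black|=8
Step 12: on WHITE (5,4): turn R to S, flip to black, move to (6,4). |black|=9
Step 13: on WHITE (6,4): turn R to W, flip to black, move to (6,3). |black|=10
Step 14: on WHITE (6,3): turn R to N, flip to black, move to (5,3). |black|=11
Step 15: on BLACK (5,3): turn L to W, flip to white, move to (5,2). |black|=10

Answer: BLACK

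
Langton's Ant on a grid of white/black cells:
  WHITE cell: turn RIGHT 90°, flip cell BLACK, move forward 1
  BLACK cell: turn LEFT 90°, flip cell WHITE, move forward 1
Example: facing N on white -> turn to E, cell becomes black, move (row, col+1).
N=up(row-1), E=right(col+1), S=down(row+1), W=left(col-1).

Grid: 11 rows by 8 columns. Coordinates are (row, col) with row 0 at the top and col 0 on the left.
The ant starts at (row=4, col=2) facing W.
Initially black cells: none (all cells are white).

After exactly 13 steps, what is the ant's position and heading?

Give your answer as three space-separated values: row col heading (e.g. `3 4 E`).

Answer: 5 2 N

Derivation:
Step 1: on WHITE (4,2): turn R to N, flip to black, move to (3,2). |black|=1
Step 2: on WHITE (3,2): turn R to E, flip to black, move to (3,3). |black|=2
Step 3: on WHITE (3,3): turn R to S, flip to black, move to (4,3). |black|=3
Step 4: on WHITE (4,3): turn R to W, flip to black, move to (4,2). |black|=4
Step 5: on BLACK (4,2): turn L to S, flip to white, move to (5,2). |black|=3
Step 6: on WHITE (5,2): turn R to W, flip to black, move to (5,1). |black|=4
Step 7: on WHITE (5,1): turn R to N, flip to black, move to (4,1). |black|=5
Step 8: on WHITE (4,1): turn R to E, flip to black, move to (4,2). |black|=6
Step 9: on WHITE (4,2): turn R to S, flip to black, move to (5,2). |black|=7
Step 10: on BLACK (5,2): turn L to E, flip to white, move to (5,3). |black|=6
Step 11: on WHITE (5,3): turn R to S, flip to black, move to (6,3). |black|=7
Step 12: on WHITE (6,3): turn R to W, flip to black, move to (6,2). |black|=8
Step 13: on WHITE (6,2): turn R to N, flip to black, move to (5,2). |black|=9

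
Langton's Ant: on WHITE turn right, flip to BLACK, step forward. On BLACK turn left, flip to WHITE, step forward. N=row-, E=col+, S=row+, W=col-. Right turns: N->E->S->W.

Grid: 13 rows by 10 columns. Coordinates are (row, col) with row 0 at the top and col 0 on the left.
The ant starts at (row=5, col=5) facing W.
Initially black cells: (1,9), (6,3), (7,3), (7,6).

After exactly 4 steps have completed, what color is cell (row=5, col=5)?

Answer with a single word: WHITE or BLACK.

Answer: BLACK

Derivation:
Step 1: on WHITE (5,5): turn R to N, flip to black, move to (4,5). |black|=5
Step 2: on WHITE (4,5): turn R to E, flip to black, move to (4,6). |black|=6
Step 3: on WHITE (4,6): turn R to S, flip to black, move to (5,6). |black|=7
Step 4: on WHITE (5,6): turn R to W, flip to black, move to (5,5). |black|=8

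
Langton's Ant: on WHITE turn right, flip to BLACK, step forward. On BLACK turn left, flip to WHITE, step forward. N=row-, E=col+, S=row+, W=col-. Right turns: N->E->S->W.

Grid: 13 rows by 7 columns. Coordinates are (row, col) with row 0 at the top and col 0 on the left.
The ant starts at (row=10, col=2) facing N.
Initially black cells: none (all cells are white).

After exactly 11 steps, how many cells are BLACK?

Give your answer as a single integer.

Answer: 7

Derivation:
Step 1: on WHITE (10,2): turn R to E, flip to black, move to (10,3). |black|=1
Step 2: on WHITE (10,3): turn R to S, flip to black, move to (11,3). |black|=2
Step 3: on WHITE (11,3): turn R to W, flip to black, move to (11,2). |black|=3
Step 4: on WHITE (11,2): turn R to N, flip to black, move to (10,2). |black|=4
Step 5: on BLACK (10,2): turn L to W, flip to white, move to (10,1). |black|=3
Step 6: on WHITE (10,1): turn R to N, flip to black, move to (9,1). |black|=4
Step 7: on WHITE (9,1): turn R to E, flip to black, move to (9,2). |black|=5
Step 8: on WHITE (9,2): turn R to S, flip to black, move to (10,2). |black|=6
Step 9: on WHITE (10,2): turn R to W, flip to black, move to (10,1). |black|=7
Step 10: on BLACK (10,1): turn L to S, flip to white, move to (11,1). |black|=6
Step 11: on WHITE (11,1): turn R to W, flip to black, move to (11,0). |black|=7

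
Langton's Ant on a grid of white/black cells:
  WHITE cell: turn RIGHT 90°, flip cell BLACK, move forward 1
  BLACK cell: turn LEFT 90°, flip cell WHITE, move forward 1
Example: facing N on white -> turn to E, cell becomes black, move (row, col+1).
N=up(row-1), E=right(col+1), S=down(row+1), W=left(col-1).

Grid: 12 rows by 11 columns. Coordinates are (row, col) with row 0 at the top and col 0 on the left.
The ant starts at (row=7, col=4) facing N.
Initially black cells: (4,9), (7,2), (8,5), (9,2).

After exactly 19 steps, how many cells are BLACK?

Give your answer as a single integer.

Answer: 9

Derivation:
Step 1: on WHITE (7,4): turn R to E, flip to black, move to (7,5). |black|=5
Step 2: on WHITE (7,5): turn R to S, flip to black, move to (8,5). |black|=6
Step 3: on BLACK (8,5): turn L to E, flip to white, move to (8,6). |black|=5
Step 4: on WHITE (8,6): turn R to S, flip to black, move to (9,6). |black|=6
Step 5: on WHITE (9,6): turn R to W, flip to black, move to (9,5). |black|=7
Step 6: on WHITE (9,5): turn R to N, flip to black, move to (8,5). |black|=8
Step 7: on WHITE (8,5): turn R to E, flip to black, move to (8,6). |black|=9
Step 8: on BLACK (8,6): turn L to N, flip to white, move to (7,6). |black|=8
Step 9: on WHITE (7,6): turn R to E, flip to black, move to (7,7). |black|=9
Step 10: on WHITE (7,7): turn R to S, flip to black, move to (8,7). |black|=10
Step 11: on WHITE (8,7): turn R to W, flip to black, move to (8,6). |black|=11
Step 12: on WHITE (8,6): turn R to N, flip to black, move to (7,6). |black|=12
Step 13: on BLACK (7,6): turn L to W, flip to white, move to (7,5). |black|=11
Step 14: on BLACK (7,5): turn L to S, flip to white, move to (8,5). |black|=10
Step 15: on BLACK (8,5): turn L to E, flip to white, move to (8,6). |black|=9
Step 16: on BLACK (8,6): turn L to N, flip to white, move to (7,6). |black|=8
Step 17: on WHITE (7,6): turn R to E, flip to black, move to (7,7). |black|=9
Step 18: on BLACK (7,7): turn L to N, flip to white, move to (6,7). |black|=8
Step 19: on WHITE (6,7): turn R to E, flip to black, move to (6,8). |black|=9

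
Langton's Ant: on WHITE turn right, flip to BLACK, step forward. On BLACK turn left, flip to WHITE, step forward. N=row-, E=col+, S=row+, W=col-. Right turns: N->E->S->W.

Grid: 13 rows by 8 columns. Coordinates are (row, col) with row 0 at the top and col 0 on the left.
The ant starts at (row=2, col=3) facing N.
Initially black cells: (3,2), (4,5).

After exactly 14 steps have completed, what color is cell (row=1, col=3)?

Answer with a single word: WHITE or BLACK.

Answer: BLACK

Derivation:
Step 1: on WHITE (2,3): turn R to E, flip to black, move to (2,4). |black|=3
Step 2: on WHITE (2,4): turn R to S, flip to black, move to (3,4). |black|=4
Step 3: on WHITE (3,4): turn R to W, flip to black, move to (3,3). |black|=5
Step 4: on WHITE (3,3): turn R to N, flip to black, move to (2,3). |black|=6
Step 5: on BLACK (2,3): turn L to W, flip to white, move to (2,2). |black|=5
Step 6: on WHITE (2,2): turn R to N, flip to black, move to (1,2). |black|=6
Step 7: on WHITE (1,2): turn R to E, flip to black, move to (1,3). |black|=7
Step 8: on WHITE (1,3): turn R to S, flip to black, move to (2,3). |black|=8
Step 9: on WHITE (2,3): turn R to W, flip to black, move to (2,2). |black|=9
Step 10: on BLACK (2,2): turn L to S, flip to white, move to (3,2). |black|=8
Step 11: on BLACK (3,2): turn L to E, flip to white, move to (3,3). |black|=7
Step 12: on BLACK (3,3): turn L to N, flip to white, move to (2,3). |black|=6
Step 13: on BLACK (2,3): turn L to W, flip to white, move to (2,2). |black|=5
Step 14: on WHITE (2,2): turn R to N, flip to black, move to (1,2). |black|=6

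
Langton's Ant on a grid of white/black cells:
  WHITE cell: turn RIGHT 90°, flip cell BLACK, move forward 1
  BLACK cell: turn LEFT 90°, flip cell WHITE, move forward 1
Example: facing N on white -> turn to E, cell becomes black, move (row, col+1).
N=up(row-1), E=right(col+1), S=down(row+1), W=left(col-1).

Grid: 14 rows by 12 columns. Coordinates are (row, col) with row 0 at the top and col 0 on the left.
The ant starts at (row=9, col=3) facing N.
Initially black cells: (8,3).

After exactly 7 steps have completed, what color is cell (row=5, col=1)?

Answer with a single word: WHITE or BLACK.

Step 1: on WHITE (9,3): turn R to E, flip to black, move to (9,4). |black|=2
Step 2: on WHITE (9,4): turn R to S, flip to black, move to (10,4). |black|=3
Step 3: on WHITE (10,4): turn R to W, flip to black, move to (10,3). |black|=4
Step 4: on WHITE (10,3): turn R to N, flip to black, move to (9,3). |black|=5
Step 5: on BLACK (9,3): turn L to W, flip to white, move to (9,2). |black|=4
Step 6: on WHITE (9,2): turn R to N, flip to black, move to (8,2). |black|=5
Step 7: on WHITE (8,2): turn R to E, flip to black, move to (8,3). |black|=6

Answer: WHITE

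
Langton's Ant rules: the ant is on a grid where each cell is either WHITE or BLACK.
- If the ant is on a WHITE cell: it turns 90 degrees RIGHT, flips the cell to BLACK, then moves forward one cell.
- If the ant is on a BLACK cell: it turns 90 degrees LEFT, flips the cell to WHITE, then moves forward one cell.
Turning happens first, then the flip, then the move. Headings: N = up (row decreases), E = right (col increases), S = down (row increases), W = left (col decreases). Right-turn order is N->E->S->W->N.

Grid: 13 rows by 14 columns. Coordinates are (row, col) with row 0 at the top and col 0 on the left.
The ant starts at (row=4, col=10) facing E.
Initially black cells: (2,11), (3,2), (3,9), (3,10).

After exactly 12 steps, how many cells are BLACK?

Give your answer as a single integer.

Step 1: on WHITE (4,10): turn R to S, flip to black, move to (5,10). |black|=5
Step 2: on WHITE (5,10): turn R to W, flip to black, move to (5,9). |black|=6
Step 3: on WHITE (5,9): turn R to N, flip to black, move to (4,9). |black|=7
Step 4: on WHITE (4,9): turn R to E, flip to black, move to (4,10). |black|=8
Step 5: on BLACK (4,10): turn L to N, flip to white, move to (3,10). |black|=7
Step 6: on BLACK (3,10): turn L to W, flip to white, move to (3,9). |black|=6
Step 7: on BLACK (3,9): turn L to S, flip to white, move to (4,9). |black|=5
Step 8: on BLACK (4,9): turn L to E, flip to white, move to (4,10). |black|=4
Step 9: on WHITE (4,10): turn R to S, flip to black, move to (5,10). |black|=5
Step 10: on BLACK (5,10): turn L to E, flip to white, move to (5,11). |black|=4
Step 11: on WHITE (5,11): turn R to S, flip to black, move to (6,11). |black|=5
Step 12: on WHITE (6,11): turn R to W, flip to black, move to (6,10). |black|=6

Answer: 6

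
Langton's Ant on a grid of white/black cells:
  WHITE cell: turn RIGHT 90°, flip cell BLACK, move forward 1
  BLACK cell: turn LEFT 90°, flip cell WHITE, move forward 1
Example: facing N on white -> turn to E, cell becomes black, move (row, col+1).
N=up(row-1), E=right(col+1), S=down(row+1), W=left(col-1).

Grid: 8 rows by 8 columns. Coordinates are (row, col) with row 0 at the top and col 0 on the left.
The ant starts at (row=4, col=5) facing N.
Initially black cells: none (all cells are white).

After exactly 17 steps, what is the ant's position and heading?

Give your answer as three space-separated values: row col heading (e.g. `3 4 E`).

Step 1: on WHITE (4,5): turn R to E, flip to black, move to (4,6). |black|=1
Step 2: on WHITE (4,6): turn R to S, flip to black, move to (5,6). |black|=2
Step 3: on WHITE (5,6): turn R to W, flip to black, move to (5,5). |black|=3
Step 4: on WHITE (5,5): turn R to N, flip to black, move to (4,5). |black|=4
Step 5: on BLACK (4,5): turn L to W, flip to white, move to (4,4). |black|=3
Step 6: on WHITE (4,4): turn R to N, flip to black, move to (3,4). |black|=4
Step 7: on WHITE (3,4): turn R to E, flip to black, move to (3,5). |black|=5
Step 8: on WHITE (3,5): turn R to S, flip to black, move to (4,5). |black|=6
Step 9: on WHITE (4,5): turn R to W, flip to black, move to (4,4). |black|=7
Step 10: on BLACK (4,4): turn L to S, flip to white, move to (5,4). |black|=6
Step 11: on WHITE (5,4): turn R to W, flip to black, move to (5,3). |black|=7
Step 12: on WHITE (5,3): turn R to N, flip to black, move to (4,3). |black|=8
Step 13: on WHITE (4,3): turn R to E, flip to black, move to (4,4). |black|=9
Step 14: on WHITE (4,4): turn R to S, flip to black, move to (5,4). |black|=10
Step 15: on BLACK (5,4): turn L to E, flip to white, move to (5,5). |black|=9
Step 16: on BLACK (5,5): turn L to N, flip to white, move to (4,5). |black|=8
Step 17: on BLACK (4,5): turn L to W, flip to white, move to (4,4). |black|=7

Answer: 4 4 W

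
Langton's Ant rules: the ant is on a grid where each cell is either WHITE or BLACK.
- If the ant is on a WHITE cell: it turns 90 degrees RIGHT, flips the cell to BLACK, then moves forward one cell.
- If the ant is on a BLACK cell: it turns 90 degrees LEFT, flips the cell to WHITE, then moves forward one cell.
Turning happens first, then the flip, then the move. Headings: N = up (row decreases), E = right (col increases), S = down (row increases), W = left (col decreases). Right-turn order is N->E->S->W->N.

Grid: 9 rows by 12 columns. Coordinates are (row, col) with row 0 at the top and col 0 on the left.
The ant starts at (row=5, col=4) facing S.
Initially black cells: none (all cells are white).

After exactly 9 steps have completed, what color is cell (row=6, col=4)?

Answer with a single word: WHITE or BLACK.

Step 1: on WHITE (5,4): turn R to W, flip to black, move to (5,3). |black|=1
Step 2: on WHITE (5,3): turn R to N, flip to black, move to (4,3). |black|=2
Step 3: on WHITE (4,3): turn R to E, flip to black, move to (4,4). |black|=3
Step 4: on WHITE (4,4): turn R to S, flip to black, move to (5,4). |black|=4
Step 5: on BLACK (5,4): turn L to E, flip to white, move to (5,5). |black|=3
Step 6: on WHITE (5,5): turn R to S, flip to black, move to (6,5). |black|=4
Step 7: on WHITE (6,5): turn R to W, flip to black, move to (6,4). |black|=5
Step 8: on WHITE (6,4): turn R to N, flip to black, move to (5,4). |black|=6
Step 9: on WHITE (5,4): turn R to E, flip to black, move to (5,5). |black|=7

Answer: BLACK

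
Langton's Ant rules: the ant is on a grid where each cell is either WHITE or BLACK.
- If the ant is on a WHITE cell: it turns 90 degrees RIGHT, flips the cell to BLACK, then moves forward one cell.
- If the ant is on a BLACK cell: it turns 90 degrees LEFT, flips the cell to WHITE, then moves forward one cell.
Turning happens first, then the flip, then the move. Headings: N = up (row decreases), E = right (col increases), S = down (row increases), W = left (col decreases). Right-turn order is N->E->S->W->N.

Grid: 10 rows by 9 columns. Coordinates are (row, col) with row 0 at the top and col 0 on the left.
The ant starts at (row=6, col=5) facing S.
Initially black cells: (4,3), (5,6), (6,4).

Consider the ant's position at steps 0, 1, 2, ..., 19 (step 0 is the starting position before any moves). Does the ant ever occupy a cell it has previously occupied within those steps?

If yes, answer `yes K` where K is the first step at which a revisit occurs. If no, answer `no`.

Step 1: on WHITE (6,5): turn R to W, flip to black, move to (6,4). |black|=4 — new cell
Step 2: on BLACK (6,4): turn L to S, flip to white, move to (7,4). |black|=3 — new cell
Step 3: on WHITE (7,4): turn R to W, flip to black, move to (7,3). |black|=4 — new cell
Step 4: on WHITE (7,3): turn R to N, flip to black, move to (6,3). |black|=5 — new cell
Step 5: on WHITE (6,3): turn R to E, flip to black, move to (6,4). |black|=6 — REVISIT

Answer: yes 5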